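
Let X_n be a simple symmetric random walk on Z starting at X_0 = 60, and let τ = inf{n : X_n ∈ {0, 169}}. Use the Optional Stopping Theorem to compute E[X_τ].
E[X_τ] = 60

X_n is a martingale and τ is a bounded-mean stopping time (indeed τ is finite a.s. with bounded expectation since the walk is in a bounded region). By the OST, E[X_τ] = E[X_0] = 60. Equivalently: E[X_τ] = 169 · P(hit 169 first) + 0 · P(hit 0 first) = 169 · (60/169) = 60.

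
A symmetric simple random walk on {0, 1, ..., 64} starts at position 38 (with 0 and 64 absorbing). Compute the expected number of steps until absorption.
E[τ | X_0 = 38] = 988

Let v_k = E[τ | X_0 = k]. Boundary: v_0 = v_64 = 0. Recurrence: v_k = 1 + (v_{k-1} + v_{k+1})/2 for 1 ≤ k ≤ 63. The particular solution to v_k − (v_{k-1} + v_{k+1})/2 = 1 is v_k = −k^2. Adding homogeneous solution A + B k and matching boundaries gives v_k = k (64 − k). Substituting k = 38: v_38 = 38 · 26 = 988.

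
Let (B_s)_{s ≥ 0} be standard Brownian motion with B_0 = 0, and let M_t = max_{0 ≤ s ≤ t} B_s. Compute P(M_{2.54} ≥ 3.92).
P(M_{2.54} ≥ 3.92) = 2·P(B_{2.54} ≥ 3.92) = 2(1 − Φ(3.92/√2.54)) ≈ 0.0139

By the reflection principle for Brownian motion, P(M_t ≥ a) = 2 · P(B_t ≥ a) for a ≥ 0. Since B_t ~ N(0, t), P(B_t ≥ 3.92) = 1 − Φ(3.92/√t) = 1 − Φ(3.92/√2.54) = 1 − Φ(2.4596). So
  P(M_{2.54} ≥ 3.92) = 2(1 − Φ(2.4596)) ≈ 0.0139.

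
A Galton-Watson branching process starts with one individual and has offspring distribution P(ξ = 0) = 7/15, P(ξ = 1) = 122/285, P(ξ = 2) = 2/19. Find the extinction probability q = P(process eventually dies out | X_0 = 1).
q = 1

Mean offspring μ = 0·7/15 + 1·122/285 + 2·2/19 = 182/285 ≤ 1. For μ ≤ 1 with offspring not concentrated at 1, the Galton-Watson process goes extinct almost surely, so q = 1.
(Algebraic check: The pgf is f(s) = 7/15 + 122/285·s + 2/19·s². The extinction probability q is the smallest fixed point of f in [0, 1]. Setting s = f(s):
  2/19·s² + (122/285 − 1)·s + 7/15 = 0
  2/19·s² − (7/15 + 2/19)·s + 7/15 = 0
which factors as (s − 1)·(2/19·s − 7/15) = 0, giving roots s = 1 and s = (7/15)/(2/19) = 133/30. Since 133/30 ≥ 1, the smallest root in [0, 1] is s = 1.)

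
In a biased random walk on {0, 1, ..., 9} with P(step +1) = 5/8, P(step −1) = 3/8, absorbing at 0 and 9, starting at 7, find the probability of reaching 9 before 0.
P(hit 9 before 0) = (1 − (3/5)^7) / (1 − (3/5)^9) = 949225/966721

Let u_k denote P(reach 9 before 0 | start at k). Boundary: u_0 = 0, u_9 = 1. Recurrence: u_k = 5/8·u_{k+1} + 3/8·u_{k-1} for 1 ≤ k ≤ 8. Try u_k = A + B·r^k with r = q/p = (3/8)/(5/8) = 3/5. Substitution satisfies the recurrence; boundary conditions give:
  u_k = (1 − r^k) / (1 − r^N) = (1 − (3/5)^7) / (1 − (3/5)^9) = 949225/966721.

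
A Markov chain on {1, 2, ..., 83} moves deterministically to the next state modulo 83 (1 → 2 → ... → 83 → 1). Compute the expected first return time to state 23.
E[T_23 | X_0 = 23] = 83

The chain cycles deterministically, so starting at state 23 it returns in exactly 83 steps. Equivalently, the stationary distribution is uniform π_j = 1/83 for every state j, so by Kac's formula E[T_23] = 1/π_23 = 83.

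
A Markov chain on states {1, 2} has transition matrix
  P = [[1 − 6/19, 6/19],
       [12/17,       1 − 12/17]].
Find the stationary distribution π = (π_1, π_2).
π_1 = 38/55, π_2 = 17/55

Solve πP = π with π_1 + π_2 = 1. From πP = π: π_1 · (1 − 6/19) + π_2 · 12/17 = π_1 ⇒ π_2 · 12/17 = π_1 · 6/19 ⇒ π_2/π_1 = (6/19)/(12/17) = 17/38. Together with π_1 + π_2 = 1:
  π_1 = (12/17)/(6/19 + 12/17) = (12/17)/(330/323) = 38/55,
  π_2 = (6/19)/(6/19 + 12/17) = (6/19)/(330/323) = 17/55.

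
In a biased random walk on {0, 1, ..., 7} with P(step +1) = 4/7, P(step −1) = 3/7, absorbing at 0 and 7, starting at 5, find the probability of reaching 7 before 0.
P(hit 7 before 0) = (1 − (3/4)^5) / (1 − (3/4)^7) = 12496/14197

Let u_k denote P(reach 7 before 0 | start at k). Boundary: u_0 = 0, u_7 = 1. Recurrence: u_k = 4/7·u_{k+1} + 3/7·u_{k-1} for 1 ≤ k ≤ 6. Try u_k = A + B·r^k with r = q/p = (3/7)/(4/7) = 3/4. Substitution satisfies the recurrence; boundary conditions give:
  u_k = (1 − r^k) / (1 − r^N) = (1 − (3/4)^5) / (1 − (3/4)^7) = 12496/14197.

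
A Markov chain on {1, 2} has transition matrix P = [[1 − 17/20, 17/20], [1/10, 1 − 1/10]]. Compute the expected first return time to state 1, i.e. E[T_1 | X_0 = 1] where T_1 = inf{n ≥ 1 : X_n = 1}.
E[T_1 | X_0 = 1] = 1/π_1 = 19/2

For an irreducible recurrent Markov chain with stationary distribution π, E[T_i | X_0 = i] = 1/π_i (Kac's formula). Here π_1 = (1/10)/(17/20 + 1/10) = (1/10)/(19/20) = 2/19, so E[T_1 | X_0 = 1] = 1/π_1 = (17/20 + 1/10)/(1/10) = (19/20)/(1/10) = 19/2.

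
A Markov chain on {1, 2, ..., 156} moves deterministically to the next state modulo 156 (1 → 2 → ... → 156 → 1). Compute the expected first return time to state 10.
E[T_10 | X_0 = 10] = 156

The chain cycles deterministically, so starting at state 10 it returns in exactly 156 steps. Equivalently, the stationary distribution is uniform π_j = 1/156 for every state j, so by Kac's formula E[T_10] = 1/π_10 = 156.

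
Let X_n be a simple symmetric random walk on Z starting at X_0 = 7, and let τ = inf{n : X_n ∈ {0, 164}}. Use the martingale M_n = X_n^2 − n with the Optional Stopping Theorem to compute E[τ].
E[τ] = 1099

M_n = X_n^2 − n is a martingale (since E[X_{n+1}^2 | F_n] = X_n^2 + 1). By OST (τ has finite mean in a bounded region), E[M_τ] = E[M_0] = X_0^2 − 0 = 7^2 = 49. Also E[M_τ] = E[X_τ^2] − E[τ]. The walk exits at 0 or 164, with P(hit 164 first) = 7/164, so E[X_τ^2] = 164^2 · 7/164 + 0 = 1148. Thus E[τ] = E[X_τ^2] − E[M_τ] = 1148 − 49 = 1099 = 7(164 − 7) = 1099.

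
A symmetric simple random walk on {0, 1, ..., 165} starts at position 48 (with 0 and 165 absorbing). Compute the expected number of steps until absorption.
E[τ | X_0 = 48] = 5616

Let v_k = E[τ | X_0 = k]. Boundary: v_0 = v_165 = 0. Recurrence: v_k = 1 + (v_{k-1} + v_{k+1})/2 for 1 ≤ k ≤ 164. The particular solution to v_k − (v_{k-1} + v_{k+1})/2 = 1 is v_k = −k^2. Adding homogeneous solution A + B k and matching boundaries gives v_k = k (165 − k). Substituting k = 48: v_48 = 48 · 117 = 5616.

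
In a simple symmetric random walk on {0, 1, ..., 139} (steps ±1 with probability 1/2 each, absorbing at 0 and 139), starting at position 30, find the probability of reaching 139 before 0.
P(hit 139 before 0) = 30/139

Let u_k = P(hit 139 before 0 | start at k). Then u_0 = 0, u_139 = 1, and u_k = u_{k-1}/2 + u_{k+1}/2 for 1 ≤ k ≤ 138. This harmonic recurrence is solved by u_k = k/139, giving u_30 = 30/139.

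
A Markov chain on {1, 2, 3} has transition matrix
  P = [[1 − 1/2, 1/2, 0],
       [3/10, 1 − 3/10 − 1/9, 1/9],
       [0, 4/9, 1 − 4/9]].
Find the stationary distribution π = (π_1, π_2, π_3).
π = (12/37, 20/37, 5/37)

This is a birth-death chain on three states, which satisfies detailed balance: π_1 · P_{12} = π_2 · P_{21} and π_2 · P_{23} = π_3 · P_{32}.
From π_1 · 1/2 = π_2 · 3/10: π_2/π_1 = (1/2)/(3/10) = 5/3.
From π_2 · 1/9 = π_3 · 4/9: π_3/π_2 = (1/9)/(4/9) = 1/4.
Take π_1 proportional to 1; then unnormalized π = (1, 5/3, 5/12). Normalize by dividing by the sum 37/12:
  π = (12/37, 20/37, 5/37).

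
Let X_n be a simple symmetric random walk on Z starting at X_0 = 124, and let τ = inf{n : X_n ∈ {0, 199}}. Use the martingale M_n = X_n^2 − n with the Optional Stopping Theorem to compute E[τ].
E[τ] = 9300

M_n = X_n^2 − n is a martingale (since E[X_{n+1}^2 | F_n] = X_n^2 + 1). By OST (τ has finite mean in a bounded region), E[M_τ] = E[M_0] = X_0^2 − 0 = 124^2 = 15376. Also E[M_τ] = E[X_τ^2] − E[τ]. The walk exits at 0 or 199, with P(hit 199 first) = 124/199, so E[X_τ^2] = 199^2 · 124/199 + 0 = 24676. Thus E[τ] = E[X_τ^2] − E[M_τ] = 24676 − 15376 = 9300 = 124(199 − 124) = 9300.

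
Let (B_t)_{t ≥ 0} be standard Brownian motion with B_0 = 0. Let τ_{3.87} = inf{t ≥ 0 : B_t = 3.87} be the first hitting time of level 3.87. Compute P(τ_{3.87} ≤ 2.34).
P(τ_{3.87} ≤ 2.34) = 2(1 − Φ(3.87/√2.34)) = 2(1 − Φ(2.5299)) ≈ 0.0114

By the reflection principle for standard BM, P(τ_b ≤ t) = 2 · P(B_t ≥ b). Since B_t ~ N(0, t), P(B_t ≥ 3.87) = 1 − Φ(3.87/√t) = 1 − Φ(3.87/√2.34) = 1 − Φ(2.5299) ≈ 0.00570. Doubling: P(τ_{3.87} ≤ 2.34) ≈ 2 · 0.00570 = 0.01140 ≈ 0.0114.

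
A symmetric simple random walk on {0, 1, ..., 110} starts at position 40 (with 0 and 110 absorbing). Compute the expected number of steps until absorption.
E[τ | X_0 = 40] = 2800

Let v_k = E[τ | X_0 = k]. Boundary: v_0 = v_110 = 0. Recurrence: v_k = 1 + (v_{k-1} + v_{k+1})/2 for 1 ≤ k ≤ 109. The particular solution to v_k − (v_{k-1} + v_{k+1})/2 = 1 is v_k = −k^2. Adding homogeneous solution A + B k and matching boundaries gives v_k = k (110 − k). Substituting k = 40: v_40 = 40 · 70 = 2800.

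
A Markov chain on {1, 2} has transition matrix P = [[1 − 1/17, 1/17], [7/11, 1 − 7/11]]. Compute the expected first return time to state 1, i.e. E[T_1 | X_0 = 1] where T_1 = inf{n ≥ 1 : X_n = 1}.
E[T_1 | X_0 = 1] = 1/π_1 = 130/119

For an irreducible recurrent Markov chain with stationary distribution π, E[T_i | X_0 = i] = 1/π_i (Kac's formula). Here π_1 = (7/11)/(1/17 + 7/11) = (7/11)/(130/187) = 119/130, so E[T_1 | X_0 = 1] = 1/π_1 = (1/17 + 7/11)/(7/11) = (130/187)/(7/11) = 130/119.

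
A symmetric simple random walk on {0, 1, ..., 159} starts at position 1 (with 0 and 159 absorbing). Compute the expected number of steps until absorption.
E[τ | X_0 = 1] = 158

Let v_k = E[τ | X_0 = k]. Boundary: v_0 = v_159 = 0. Recurrence: v_k = 1 + (v_{k-1} + v_{k+1})/2 for 1 ≤ k ≤ 158. The particular solution to v_k − (v_{k-1} + v_{k+1})/2 = 1 is v_k = −k^2. Adding homogeneous solution A + B k and matching boundaries gives v_k = k (159 − k). Substituting k = 1: v_1 = 1 · 158 = 158.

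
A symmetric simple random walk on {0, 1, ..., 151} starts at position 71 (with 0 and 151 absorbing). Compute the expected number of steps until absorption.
E[τ | X_0 = 71] = 5680

Let v_k = E[τ | X_0 = k]. Boundary: v_0 = v_151 = 0. Recurrence: v_k = 1 + (v_{k-1} + v_{k+1})/2 for 1 ≤ k ≤ 150. The particular solution to v_k − (v_{k-1} + v_{k+1})/2 = 1 is v_k = −k^2. Adding homogeneous solution A + B k and matching boundaries gives v_k = k (151 − k). Substituting k = 71: v_71 = 71 · 80 = 5680.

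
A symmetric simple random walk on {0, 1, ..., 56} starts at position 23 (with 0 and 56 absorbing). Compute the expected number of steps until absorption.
E[τ | X_0 = 23] = 759

Let v_k = E[τ | X_0 = k]. Boundary: v_0 = v_56 = 0. Recurrence: v_k = 1 + (v_{k-1} + v_{k+1})/2 for 1 ≤ k ≤ 55. The particular solution to v_k − (v_{k-1} + v_{k+1})/2 = 1 is v_k = −k^2. Adding homogeneous solution A + B k and matching boundaries gives v_k = k (56 − k). Substituting k = 23: v_23 = 23 · 33 = 759.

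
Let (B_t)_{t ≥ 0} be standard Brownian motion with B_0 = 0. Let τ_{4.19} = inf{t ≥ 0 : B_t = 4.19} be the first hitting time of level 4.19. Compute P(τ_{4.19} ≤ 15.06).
P(τ_{4.19} ≤ 15.06) = 2(1 − Φ(4.19/√15.06)) = 2(1 − Φ(1.0797)) ≈ 0.2803

By the reflection principle for standard BM, P(τ_b ≤ t) = 2 · P(B_t ≥ b). Since B_t ~ N(0, t), P(B_t ≥ 4.19) = 1 − Φ(4.19/√t) = 1 − Φ(4.19/√15.06) = 1 − Φ(1.0797) ≈ 0.14014. Doubling: P(τ_{4.19} ≤ 15.06) ≈ 2 · 0.14014 = 0.28028 ≈ 0.2803.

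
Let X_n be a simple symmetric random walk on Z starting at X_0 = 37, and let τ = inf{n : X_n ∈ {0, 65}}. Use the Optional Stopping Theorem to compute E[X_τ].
E[X_τ] = 37

X_n is a martingale and τ is a bounded-mean stopping time (indeed τ is finite a.s. with bounded expectation since the walk is in a bounded region). By the OST, E[X_τ] = E[X_0] = 37. Equivalently: E[X_τ] = 65 · P(hit 65 first) + 0 · P(hit 0 first) = 65 · (37/65) = 37.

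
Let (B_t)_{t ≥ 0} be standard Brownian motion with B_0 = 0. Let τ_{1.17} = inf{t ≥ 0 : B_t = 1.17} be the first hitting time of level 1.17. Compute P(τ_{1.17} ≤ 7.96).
P(τ_{1.17} ≤ 7.96) = 2(1 − Φ(1.17/√7.96)) = 2(1 − Φ(0.4147)) ≈ 0.6784

By the reflection principle for standard BM, P(τ_b ≤ t) = 2 · P(B_t ≥ b). Since B_t ~ N(0, t), P(B_t ≥ 1.17) = 1 − Φ(1.17/√t) = 1 − Φ(1.17/√7.96) = 1 − Φ(0.4147) ≈ 0.33918. Doubling: P(τ_{1.17} ≤ 7.96) ≈ 2 · 0.33918 = 0.67836 ≈ 0.6784.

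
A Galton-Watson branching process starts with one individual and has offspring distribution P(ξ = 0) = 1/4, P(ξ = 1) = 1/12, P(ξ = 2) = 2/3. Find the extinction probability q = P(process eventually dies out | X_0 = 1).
q = 3/8

The pgf is f(s) = 1/4 + 1/12·s + 2/3·s². The extinction probability q is the smallest fixed point of f in [0, 1]. Setting s = f(s):
  2/3·s² + (1/12 − 1)·s + 1/4 = 0
  2/3·s² − (1/4 + 2/3)·s + 1/4 = 0
which factors as (s − 1)·(2/3·s − 1/4) = 0, giving roots s = 1 and s = (1/4)/(2/3) = 3/8.
Mean offspring μ = 1/12 + 2·2/3 = 17/12 > 1 (supercritical), so q < 1. The extinction probability is the smaller root: q = (1/4)/(2/3) = 3/8.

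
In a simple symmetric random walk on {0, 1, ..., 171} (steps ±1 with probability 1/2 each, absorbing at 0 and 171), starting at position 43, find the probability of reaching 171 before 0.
P(hit 171 before 0) = 43/171

Let u_k = P(hit 171 before 0 | start at k). Then u_0 = 0, u_171 = 1, and u_k = u_{k-1}/2 + u_{k+1}/2 for 1 ≤ k ≤ 170. This harmonic recurrence is solved by u_k = k/171, giving u_43 = 43/171.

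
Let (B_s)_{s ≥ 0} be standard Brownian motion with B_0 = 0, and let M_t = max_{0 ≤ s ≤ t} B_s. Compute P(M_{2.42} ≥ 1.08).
P(M_{2.42} ≥ 1.08) = 2·P(B_{2.42} ≥ 1.08) = 2(1 − Φ(1.08/√2.42)) ≈ 0.4875

By the reflection principle for Brownian motion, P(M_t ≥ a) = 2 · P(B_t ≥ a) for a ≥ 0. Since B_t ~ N(0, t), P(B_t ≥ 1.08) = 1 − Φ(1.08/√t) = 1 − Φ(1.08/√2.42) = 1 − Φ(0.6943). So
  P(M_{2.42} ≥ 1.08) = 2(1 − Φ(0.6943)) ≈ 0.4875.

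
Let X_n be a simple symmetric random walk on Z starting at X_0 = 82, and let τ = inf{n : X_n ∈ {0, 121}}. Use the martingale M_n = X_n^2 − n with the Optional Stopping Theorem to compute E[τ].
E[τ] = 3198

M_n = X_n^2 − n is a martingale (since E[X_{n+1}^2 | F_n] = X_n^2 + 1). By OST (τ has finite mean in a bounded region), E[M_τ] = E[M_0] = X_0^2 − 0 = 82^2 = 6724. Also E[M_τ] = E[X_τ^2] − E[τ]. The walk exits at 0 or 121, with P(hit 121 first) = 82/121, so E[X_τ^2] = 121^2 · 82/121 + 0 = 9922. Thus E[τ] = E[X_τ^2] − E[M_τ] = 9922 − 6724 = 3198 = 82(121 − 82) = 3198.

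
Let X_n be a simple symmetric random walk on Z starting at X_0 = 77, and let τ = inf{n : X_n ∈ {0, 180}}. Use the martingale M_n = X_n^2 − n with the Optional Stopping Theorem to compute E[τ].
E[τ] = 7931

M_n = X_n^2 − n is a martingale (since E[X_{n+1}^2 | F_n] = X_n^2 + 1). By OST (τ has finite mean in a bounded region), E[M_τ] = E[M_0] = X_0^2 − 0 = 77^2 = 5929. Also E[M_τ] = E[X_τ^2] − E[τ]. The walk exits at 0 or 180, with P(hit 180 first) = 77/180, so E[X_τ^2] = 180^2 · 77/180 + 0 = 13860. Thus E[τ] = E[X_τ^2] − E[M_τ] = 13860 − 5929 = 7931 = 77(180 − 77) = 7931.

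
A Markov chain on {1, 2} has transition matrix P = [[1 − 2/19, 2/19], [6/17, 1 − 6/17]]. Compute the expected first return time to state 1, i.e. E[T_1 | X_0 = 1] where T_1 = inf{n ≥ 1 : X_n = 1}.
E[T_1 | X_0 = 1] = 1/π_1 = 74/57

For an irreducible recurrent Markov chain with stationary distribution π, E[T_i | X_0 = i] = 1/π_i (Kac's formula). Here π_1 = (6/17)/(2/19 + 6/17) = (6/17)/(148/323) = 57/74, so E[T_1 | X_0 = 1] = 1/π_1 = (2/19 + 6/17)/(6/17) = (148/323)/(6/17) = 74/57.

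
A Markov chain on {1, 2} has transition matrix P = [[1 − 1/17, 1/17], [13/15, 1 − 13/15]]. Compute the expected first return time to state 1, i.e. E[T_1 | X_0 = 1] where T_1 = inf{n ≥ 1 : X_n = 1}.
E[T_1 | X_0 = 1] = 1/π_1 = 236/221

For an irreducible recurrent Markov chain with stationary distribution π, E[T_i | X_0 = i] = 1/π_i (Kac's formula). Here π_1 = (13/15)/(1/17 + 13/15) = (13/15)/(236/255) = 221/236, so E[T_1 | X_0 = 1] = 1/π_1 = (1/17 + 13/15)/(13/15) = (236/255)/(13/15) = 236/221.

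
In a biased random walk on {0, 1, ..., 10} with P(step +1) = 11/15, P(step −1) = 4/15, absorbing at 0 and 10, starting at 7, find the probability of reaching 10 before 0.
P(hit 10 before 0) = (1 − (4/11)^7) / (1 − (4/11)^10) = 3702231071/3705196575

Let u_k denote P(reach 10 before 0 | start at k). Boundary: u_0 = 0, u_10 = 1. Recurrence: u_k = 11/15·u_{k+1} + 4/15·u_{k-1} for 1 ≤ k ≤ 9. Try u_k = A + B·r^k with r = q/p = (4/15)/(11/15) = 4/11. Substitution satisfies the recurrence; boundary conditions give:
  u_k = (1 − r^k) / (1 − r^N) = (1 − (4/11)^7) / (1 − (4/11)^10) = 3702231071/3705196575.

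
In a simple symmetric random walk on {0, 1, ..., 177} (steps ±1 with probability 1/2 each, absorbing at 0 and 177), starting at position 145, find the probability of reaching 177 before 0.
P(hit 177 before 0) = 145/177

Let u_k = P(hit 177 before 0 | start at k). Then u_0 = 0, u_177 = 1, and u_k = u_{k-1}/2 + u_{k+1}/2 for 1 ≤ k ≤ 176. This harmonic recurrence is solved by u_k = k/177, giving u_145 = 145/177.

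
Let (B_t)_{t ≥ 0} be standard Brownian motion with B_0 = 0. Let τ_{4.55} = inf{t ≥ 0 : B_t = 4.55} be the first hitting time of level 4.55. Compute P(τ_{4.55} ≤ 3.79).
P(τ_{4.55} ≤ 3.79) = 2(1 − Φ(4.55/√3.79)) = 2(1 − Φ(2.3372)) ≈ 0.0194

By the reflection principle for standard BM, P(τ_b ≤ t) = 2 · P(B_t ≥ b). Since B_t ~ N(0, t), P(B_t ≥ 4.55) = 1 − Φ(4.55/√t) = 1 − Φ(4.55/√3.79) = 1 − Φ(2.3372) ≈ 0.00971. Doubling: P(τ_{4.55} ≤ 3.79) ≈ 2 · 0.00971 = 0.01942 ≈ 0.0194.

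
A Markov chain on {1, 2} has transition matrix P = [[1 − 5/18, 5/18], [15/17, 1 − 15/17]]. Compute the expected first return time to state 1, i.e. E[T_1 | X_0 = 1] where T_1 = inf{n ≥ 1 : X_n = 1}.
E[T_1 | X_0 = 1] = 1/π_1 = 71/54

For an irreducible recurrent Markov chain with stationary distribution π, E[T_i | X_0 = i] = 1/π_i (Kac's formula). Here π_1 = (15/17)/(5/18 + 15/17) = (15/17)/(355/306) = 54/71, so E[T_1 | X_0 = 1] = 1/π_1 = (5/18 + 15/17)/(15/17) = (355/306)/(15/17) = 71/54.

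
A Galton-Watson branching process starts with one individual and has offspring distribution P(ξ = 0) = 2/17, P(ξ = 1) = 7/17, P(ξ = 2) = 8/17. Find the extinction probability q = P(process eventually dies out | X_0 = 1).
q = 1/4

The pgf is f(s) = 2/17 + 7/17·s + 8/17·s². The extinction probability q is the smallest fixed point of f in [0, 1]. Setting s = f(s):
  8/17·s² + (7/17 − 1)·s + 2/17 = 0
  8/17·s² − (2/17 + 8/17)·s + 2/17 = 0
which factors as (s − 1)·(8/17·s − 2/17) = 0, giving roots s = 1 and s = (2/17)/(8/17) = 1/4.
Mean offspring μ = 7/17 + 2·8/17 = 23/17 > 1 (supercritical), so q < 1. The extinction probability is the smaller root: q = (2/17)/(8/17) = 1/4.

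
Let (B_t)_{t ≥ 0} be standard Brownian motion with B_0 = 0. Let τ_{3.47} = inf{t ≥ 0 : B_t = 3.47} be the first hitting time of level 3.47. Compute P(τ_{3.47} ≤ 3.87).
P(τ_{3.47} ≤ 3.87) = 2(1 − Φ(3.47/√3.87)) = 2(1 − Φ(1.7639)) ≈ 0.0777

By the reflection principle for standard BM, P(τ_b ≤ t) = 2 · P(B_t ≥ b). Since B_t ~ N(0, t), P(B_t ≥ 3.47) = 1 − Φ(3.47/√t) = 1 − Φ(3.47/√3.87) = 1 − Φ(1.7639) ≈ 0.03887. Doubling: P(τ_{3.47} ≤ 3.87) ≈ 2 · 0.03887 = 0.07774 ≈ 0.0777.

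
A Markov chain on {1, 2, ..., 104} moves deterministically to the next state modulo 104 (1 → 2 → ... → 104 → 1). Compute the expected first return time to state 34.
E[T_34 | X_0 = 34] = 104

The chain cycles deterministically, so starting at state 34 it returns in exactly 104 steps. Equivalently, the stationary distribution is uniform π_j = 1/104 for every state j, so by Kac's formula E[T_34] = 1/π_34 = 104.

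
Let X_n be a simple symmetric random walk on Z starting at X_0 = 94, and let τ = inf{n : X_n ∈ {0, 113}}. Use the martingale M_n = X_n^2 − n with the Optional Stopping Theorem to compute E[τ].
E[τ] = 1786

M_n = X_n^2 − n is a martingale (since E[X_{n+1}^2 | F_n] = X_n^2 + 1). By OST (τ has finite mean in a bounded region), E[M_τ] = E[M_0] = X_0^2 − 0 = 94^2 = 8836. Also E[M_τ] = E[X_τ^2] − E[τ]. The walk exits at 0 or 113, with P(hit 113 first) = 94/113, so E[X_τ^2] = 113^2 · 94/113 + 0 = 10622. Thus E[τ] = E[X_τ^2] − E[M_τ] = 10622 − 8836 = 1786 = 94(113 − 94) = 1786.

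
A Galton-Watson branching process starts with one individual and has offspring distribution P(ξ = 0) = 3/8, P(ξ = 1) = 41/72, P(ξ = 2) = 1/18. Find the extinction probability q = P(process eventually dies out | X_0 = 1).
q = 1

Mean offspring μ = 0·3/8 + 1·41/72 + 2·1/18 = 49/72 ≤ 1. For μ ≤ 1 with offspring not concentrated at 1, the Galton-Watson process goes extinct almost surely, so q = 1.
(Algebraic check: The pgf is f(s) = 3/8 + 41/72·s + 1/18·s². The extinction probability q is the smallest fixed point of f in [0, 1]. Setting s = f(s):
  1/18·s² + (41/72 − 1)·s + 3/8 = 0
  1/18·s² − (3/8 + 1/18)·s + 3/8 = 0
which factors as (s − 1)·(1/18·s − 3/8) = 0, giving roots s = 1 and s = (3/8)/(1/18) = 27/4. Since 27/4 ≥ 1, the smallest root in [0, 1] is s = 1.)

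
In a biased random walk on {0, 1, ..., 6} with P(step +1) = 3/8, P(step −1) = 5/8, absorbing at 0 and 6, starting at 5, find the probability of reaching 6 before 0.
P(hit 6 before 0) = (1 − (5/3)^5) / (1 − (5/3)^6) = 4323/7448

Let u_k denote P(reach 6 before 0 | start at k). Boundary: u_0 = 0, u_6 = 1. Recurrence: u_k = 3/8·u_{k+1} + 5/8·u_{k-1} for 1 ≤ k ≤ 5. Try u_k = A + B·r^k with r = q/p = (5/8)/(3/8) = 5/3. Substitution satisfies the recurrence; boundary conditions give:
  u_k = (1 − r^k) / (1 − r^N) = (1 − (5/3)^5) / (1 − (5/3)^6) = 4323/7448.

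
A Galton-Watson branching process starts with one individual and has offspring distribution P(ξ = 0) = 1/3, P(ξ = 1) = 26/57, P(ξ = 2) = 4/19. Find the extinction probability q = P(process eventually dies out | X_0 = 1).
q = 1

Mean offspring μ = 0·1/3 + 1·26/57 + 2·4/19 = 50/57 ≤ 1. For μ ≤ 1 with offspring not concentrated at 1, the Galton-Watson process goes extinct almost surely, so q = 1.
(Algebraic check: The pgf is f(s) = 1/3 + 26/57·s + 4/19·s². The extinction probability q is the smallest fixed point of f in [0, 1]. Setting s = f(s):
  4/19·s² + (26/57 − 1)·s + 1/3 = 0
  4/19·s² − (1/3 + 4/19)·s + 1/3 = 0
which factors as (s − 1)·(4/19·s − 1/3) = 0, giving roots s = 1 and s = (1/3)/(4/19) = 19/12. Since 19/12 ≥ 1, the smallest root in [0, 1] is s = 1.)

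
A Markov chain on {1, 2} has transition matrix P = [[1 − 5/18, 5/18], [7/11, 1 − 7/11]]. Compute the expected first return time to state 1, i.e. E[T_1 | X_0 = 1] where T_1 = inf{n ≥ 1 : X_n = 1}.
E[T_1 | X_0 = 1] = 1/π_1 = 181/126

For an irreducible recurrent Markov chain with stationary distribution π, E[T_i | X_0 = i] = 1/π_i (Kac's formula). Here π_1 = (7/11)/(5/18 + 7/11) = (7/11)/(181/198) = 126/181, so E[T_1 | X_0 = 1] = 1/π_1 = (5/18 + 7/11)/(7/11) = (181/198)/(7/11) = 181/126.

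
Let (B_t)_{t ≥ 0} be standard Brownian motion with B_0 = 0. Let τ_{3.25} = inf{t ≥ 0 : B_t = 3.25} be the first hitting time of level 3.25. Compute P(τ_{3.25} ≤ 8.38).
P(τ_{3.25} ≤ 8.38) = 2(1 − Φ(3.25/√8.38)) = 2(1 − Φ(1.1227)) ≈ 0.2616

By the reflection principle for standard BM, P(τ_b ≤ t) = 2 · P(B_t ≥ b). Since B_t ~ N(0, t), P(B_t ≥ 3.25) = 1 − Φ(3.25/√t) = 1 − Φ(3.25/√8.38) = 1 − Φ(1.1227) ≈ 0.13078. Doubling: P(τ_{3.25} ≤ 8.38) ≈ 2 · 0.13078 = 0.26156 ≈ 0.2616.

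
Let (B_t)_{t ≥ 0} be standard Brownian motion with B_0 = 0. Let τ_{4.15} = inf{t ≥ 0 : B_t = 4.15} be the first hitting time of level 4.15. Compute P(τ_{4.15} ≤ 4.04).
P(τ_{4.15} ≤ 4.04) = 2(1 − Φ(4.15/√4.04)) = 2(1 − Φ(2.0647)) ≈ 0.0390

By the reflection principle for standard BM, P(τ_b ≤ t) = 2 · P(B_t ≥ b). Since B_t ~ N(0, t), P(B_t ≥ 4.15) = 1 − Φ(4.15/√t) = 1 − Φ(4.15/√4.04) = 1 − Φ(2.0647) ≈ 0.01948. Doubling: P(τ_{4.15} ≤ 4.04) ≈ 2 · 0.01948 = 0.03896 ≈ 0.0390.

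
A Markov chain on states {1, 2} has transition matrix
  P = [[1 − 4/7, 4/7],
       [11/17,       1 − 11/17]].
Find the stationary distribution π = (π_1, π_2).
π_1 = 77/145, π_2 = 68/145

Solve πP = π with π_1 + π_2 = 1. From πP = π: π_1 · (1 − 4/7) + π_2 · 11/17 = π_1 ⇒ π_2 · 11/17 = π_1 · 4/7 ⇒ π_2/π_1 = (4/7)/(11/17) = 68/77. Together with π_1 + π_2 = 1:
  π_1 = (11/17)/(4/7 + 11/17) = (11/17)/(145/119) = 77/145,
  π_2 = (4/7)/(4/7 + 11/17) = (4/7)/(145/119) = 68/145.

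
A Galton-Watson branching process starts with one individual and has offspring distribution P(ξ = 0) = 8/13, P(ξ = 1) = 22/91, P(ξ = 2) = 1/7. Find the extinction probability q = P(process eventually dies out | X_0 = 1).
q = 1

Mean offspring μ = 0·8/13 + 1·22/91 + 2·1/7 = 48/91 ≤ 1. For μ ≤ 1 with offspring not concentrated at 1, the Galton-Watson process goes extinct almost surely, so q = 1.
(Algebraic check: The pgf is f(s) = 8/13 + 22/91·s + 1/7·s². The extinction probability q is the smallest fixed point of f in [0, 1]. Setting s = f(s):
  1/7·s² + (22/91 − 1)·s + 8/13 = 0
  1/7·s² − (8/13 + 1/7)·s + 8/13 = 0
which factors as (s − 1)·(1/7·s − 8/13) = 0, giving roots s = 1 and s = (8/13)/(1/7) = 56/13. Since 56/13 ≥ 1, the smallest root in [0, 1] is s = 1.)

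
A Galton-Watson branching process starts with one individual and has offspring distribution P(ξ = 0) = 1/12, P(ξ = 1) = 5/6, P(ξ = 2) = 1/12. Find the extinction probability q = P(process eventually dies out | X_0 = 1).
q = 1

Mean offspring μ = 0·1/12 + 1·5/6 + 2·1/12 = 1 ≤ 1. For μ ≤ 1 with offspring not concentrated at 1, the Galton-Watson process goes extinct almost surely, so q = 1.
(Algebraic check: The pgf is f(s) = 1/12 + 5/6·s + 1/12·s². The extinction probability q is the smallest fixed point of f in [0, 1]. Setting s = f(s):
  1/12·s² + (5/6 − 1)·s + 1/12 = 0
  1/12·s² − (1/12 + 1/12)·s + 1/12 = 0
which factors as (s − 1)·(1/12·s − 1/12) = 0, giving roots s = 1 and s = (1/12)/(1/12) = 1. Since 1 ≥ 1, the smallest root in [0, 1] is s = 1.)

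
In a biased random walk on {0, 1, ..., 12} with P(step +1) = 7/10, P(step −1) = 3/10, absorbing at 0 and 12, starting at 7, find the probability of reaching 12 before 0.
P(hit 12 before 0) = (1 − (3/7)^7) / (1 − (3/7)^12) = 3451132573/3460188940

Let u_k denote P(reach 12 before 0 | start at k). Boundary: u_0 = 0, u_12 = 1. Recurrence: u_k = 7/10·u_{k+1} + 3/10·u_{k-1} for 1 ≤ k ≤ 11. Try u_k = A + B·r^k with r = q/p = (3/10)/(7/10) = 3/7. Substitution satisfies the recurrence; boundary conditions give:
  u_k = (1 − r^k) / (1 − r^N) = (1 − (3/7)^7) / (1 − (3/7)^12) = 3451132573/3460188940.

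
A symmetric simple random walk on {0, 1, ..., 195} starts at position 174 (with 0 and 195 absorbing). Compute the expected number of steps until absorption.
E[τ | X_0 = 174] = 3654

Let v_k = E[τ | X_0 = k]. Boundary: v_0 = v_195 = 0. Recurrence: v_k = 1 + (v_{k-1} + v_{k+1})/2 for 1 ≤ k ≤ 194. The particular solution to v_k − (v_{k-1} + v_{k+1})/2 = 1 is v_k = −k^2. Adding homogeneous solution A + B k and matching boundaries gives v_k = k (195 − k). Substituting k = 174: v_174 = 174 · 21 = 3654.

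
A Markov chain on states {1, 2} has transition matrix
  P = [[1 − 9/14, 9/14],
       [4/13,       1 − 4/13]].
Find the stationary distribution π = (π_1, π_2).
π_1 = 56/173, π_2 = 117/173

Solve πP = π with π_1 + π_2 = 1. From πP = π: π_1 · (1 − 9/14) + π_2 · 4/13 = π_1 ⇒ π_2 · 4/13 = π_1 · 9/14 ⇒ π_2/π_1 = (9/14)/(4/13) = 117/56. Together with π_1 + π_2 = 1:
  π_1 = (4/13)/(9/14 + 4/13) = (4/13)/(173/182) = 56/173,
  π_2 = (9/14)/(9/14 + 4/13) = (9/14)/(173/182) = 117/173.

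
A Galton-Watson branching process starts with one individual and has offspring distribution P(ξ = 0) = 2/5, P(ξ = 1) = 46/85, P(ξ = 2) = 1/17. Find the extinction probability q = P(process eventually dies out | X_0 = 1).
q = 1

Mean offspring μ = 0·2/5 + 1·46/85 + 2·1/17 = 56/85 ≤ 1. For μ ≤ 1 with offspring not concentrated at 1, the Galton-Watson process goes extinct almost surely, so q = 1.
(Algebraic check: The pgf is f(s) = 2/5 + 46/85·s + 1/17·s². The extinction probability q is the smallest fixed point of f in [0, 1]. Setting s = f(s):
  1/17·s² + (46/85 − 1)·s + 2/5 = 0
  1/17·s² − (2/5 + 1/17)·s + 2/5 = 0
which factors as (s − 1)·(1/17·s − 2/5) = 0, giving roots s = 1 and s = (2/5)/(1/17) = 34/5. Since 34/5 ≥ 1, the smallest root in [0, 1] is s = 1.)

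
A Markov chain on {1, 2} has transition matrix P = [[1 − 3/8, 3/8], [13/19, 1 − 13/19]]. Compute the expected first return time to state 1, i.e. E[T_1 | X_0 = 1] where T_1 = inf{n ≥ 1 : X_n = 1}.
E[T_1 | X_0 = 1] = 1/π_1 = 161/104

For an irreducible recurrent Markov chain with stationary distribution π, E[T_i | X_0 = i] = 1/π_i (Kac's formula). Here π_1 = (13/19)/(3/8 + 13/19) = (13/19)/(161/152) = 104/161, so E[T_1 | X_0 = 1] = 1/π_1 = (3/8 + 13/19)/(13/19) = (161/152)/(13/19) = 161/104.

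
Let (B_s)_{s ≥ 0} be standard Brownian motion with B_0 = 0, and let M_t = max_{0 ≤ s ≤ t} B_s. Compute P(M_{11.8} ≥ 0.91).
P(M_{11.8} ≥ 0.91) = 2·P(B_{11.8} ≥ 0.91) = 2(1 − Φ(0.91/√11.8)) ≈ 0.7911

By the reflection principle for Brownian motion, P(M_t ≥ a) = 2 · P(B_t ≥ a) for a ≥ 0. Since B_t ~ N(0, t), P(B_t ≥ 0.91) = 1 − Φ(0.91/√t) = 1 − Φ(0.91/√11.8) = 1 − Φ(0.2649). So
  P(M_{11.8} ≥ 0.91) = 2(1 − Φ(0.2649)) ≈ 0.7911.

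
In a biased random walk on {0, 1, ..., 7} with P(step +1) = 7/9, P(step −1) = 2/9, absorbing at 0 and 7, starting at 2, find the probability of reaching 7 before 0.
P(hit 7 before 0) = (1 − (2/7)^2) / (1 − (2/7)^7) = 151263/164683

Let u_k denote P(reach 7 before 0 | start at k). Boundary: u_0 = 0, u_7 = 1. Recurrence: u_k = 7/9·u_{k+1} + 2/9·u_{k-1} for 1 ≤ k ≤ 6. Try u_k = A + B·r^k with r = q/p = (2/9)/(7/9) = 2/7. Substitution satisfies the recurrence; boundary conditions give:
  u_k = (1 − r^k) / (1 − r^N) = (1 − (2/7)^2) / (1 − (2/7)^7) = 151263/164683.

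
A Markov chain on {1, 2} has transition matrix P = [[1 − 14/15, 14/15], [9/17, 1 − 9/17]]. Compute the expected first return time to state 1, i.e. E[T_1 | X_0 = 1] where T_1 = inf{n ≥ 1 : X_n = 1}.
E[T_1 | X_0 = 1] = 1/π_1 = 373/135

For an irreducible recurrent Markov chain with stationary distribution π, E[T_i | X_0 = i] = 1/π_i (Kac's formula). Here π_1 = (9/17)/(14/15 + 9/17) = (9/17)/(373/255) = 135/373, so E[T_1 | X_0 = 1] = 1/π_1 = (14/15 + 9/17)/(9/17) = (373/255)/(9/17) = 373/135.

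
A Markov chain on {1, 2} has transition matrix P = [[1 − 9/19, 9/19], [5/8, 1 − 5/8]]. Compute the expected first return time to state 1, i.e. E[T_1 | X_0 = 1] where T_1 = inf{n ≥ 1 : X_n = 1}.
E[T_1 | X_0 = 1] = 1/π_1 = 167/95

For an irreducible recurrent Markov chain with stationary distribution π, E[T_i | X_0 = i] = 1/π_i (Kac's formula). Here π_1 = (5/8)/(9/19 + 5/8) = (5/8)/(167/152) = 95/167, so E[T_1 | X_0 = 1] = 1/π_1 = (9/19 + 5/8)/(5/8) = (167/152)/(5/8) = 167/95.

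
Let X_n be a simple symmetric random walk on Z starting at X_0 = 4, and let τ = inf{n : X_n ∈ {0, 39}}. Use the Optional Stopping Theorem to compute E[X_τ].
E[X_τ] = 4

X_n is a martingale and τ is a bounded-mean stopping time (indeed τ is finite a.s. with bounded expectation since the walk is in a bounded region). By the OST, E[X_τ] = E[X_0] = 4. Equivalently: E[X_τ] = 39 · P(hit 39 first) + 0 · P(hit 0 first) = 39 · (4/39) = 4.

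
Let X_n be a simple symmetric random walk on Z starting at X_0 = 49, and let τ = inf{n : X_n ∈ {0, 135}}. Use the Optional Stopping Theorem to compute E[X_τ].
E[X_τ] = 49

X_n is a martingale and τ is a bounded-mean stopping time (indeed τ is finite a.s. with bounded expectation since the walk is in a bounded region). By the OST, E[X_τ] = E[X_0] = 49. Equivalently: E[X_τ] = 135 · P(hit 135 first) + 0 · P(hit 0 first) = 135 · (49/135) = 49.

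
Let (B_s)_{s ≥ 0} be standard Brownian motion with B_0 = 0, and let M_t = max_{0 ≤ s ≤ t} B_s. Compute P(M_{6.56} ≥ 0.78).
P(M_{6.56} ≥ 0.78) = 2·P(B_{6.56} ≥ 0.78) = 2(1 − Φ(0.78/√6.56)) ≈ 0.7607

By the reflection principle for Brownian motion, P(M_t ≥ a) = 2 · P(B_t ≥ a) for a ≥ 0. Since B_t ~ N(0, t), P(B_t ≥ 0.78) = 1 − Φ(0.78/√t) = 1 − Φ(0.78/√6.56) = 1 − Φ(0.3045). So
  P(M_{6.56} ≥ 0.78) = 2(1 − Φ(0.3045)) ≈ 0.7607.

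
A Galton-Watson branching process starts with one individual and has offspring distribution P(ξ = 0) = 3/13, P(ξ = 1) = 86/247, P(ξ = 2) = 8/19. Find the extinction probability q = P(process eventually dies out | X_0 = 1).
q = 57/104

The pgf is f(s) = 3/13 + 86/247·s + 8/19·s². The extinction probability q is the smallest fixed point of f in [0, 1]. Setting s = f(s):
  8/19·s² + (86/247 − 1)·s + 3/13 = 0
  8/19·s² − (3/13 + 8/19)·s + 3/13 = 0
which factors as (s − 1)·(8/19·s − 3/13) = 0, giving roots s = 1 and s = (3/13)/(8/19) = 57/104.
Mean offspring μ = 86/247 + 2·8/19 = 294/247 > 1 (supercritical), so q < 1. The extinction probability is the smaller root: q = (3/13)/(8/19) = 57/104.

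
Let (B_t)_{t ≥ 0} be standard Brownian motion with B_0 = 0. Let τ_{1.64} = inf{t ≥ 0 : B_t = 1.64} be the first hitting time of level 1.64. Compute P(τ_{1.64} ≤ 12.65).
P(τ_{1.64} ≤ 12.65) = 2(1 − Φ(1.64/√12.65)) = 2(1 − Φ(0.4611)) ≈ 0.6447

By the reflection principle for standard BM, P(τ_b ≤ t) = 2 · P(B_t ≥ b). Since B_t ~ N(0, t), P(B_t ≥ 1.64) = 1 − Φ(1.64/√t) = 1 − Φ(1.64/√12.65) = 1 − Φ(0.4611) ≈ 0.32236. Doubling: P(τ_{1.64} ≤ 12.65) ≈ 2 · 0.32236 = 0.64472 ≈ 0.6447.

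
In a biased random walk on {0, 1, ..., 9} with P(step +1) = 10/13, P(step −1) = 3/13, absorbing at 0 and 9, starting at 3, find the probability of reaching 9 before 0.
P(hit 9 before 0) = (1 − (3/10)^3) / (1 − (3/10)^9) = 1000000/1027729

Let u_k denote P(reach 9 before 0 | start at k). Boundary: u_0 = 0, u_9 = 1. Recurrence: u_k = 10/13·u_{k+1} + 3/13·u_{k-1} for 1 ≤ k ≤ 8. Try u_k = A + B·r^k with r = q/p = (3/13)/(10/13) = 3/10. Substitution satisfies the recurrence; boundary conditions give:
  u_k = (1 − r^k) / (1 − r^N) = (1 − (3/10)^3) / (1 − (3/10)^9) = 1000000/1027729.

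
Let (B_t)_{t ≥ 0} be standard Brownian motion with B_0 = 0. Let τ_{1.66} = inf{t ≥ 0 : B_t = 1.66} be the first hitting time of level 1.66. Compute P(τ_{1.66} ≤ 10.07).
P(τ_{1.66} ≤ 10.07) = 2(1 − Φ(1.66/√10.07)) = 2(1 − Φ(0.5231)) ≈ 0.6009

By the reflection principle for standard BM, P(τ_b ≤ t) = 2 · P(B_t ≥ b). Since B_t ~ N(0, t), P(B_t ≥ 1.66) = 1 − Φ(1.66/√t) = 1 − Φ(1.66/√10.07) = 1 − Φ(0.5231) ≈ 0.30045. Doubling: P(τ_{1.66} ≤ 10.07) ≈ 2 · 0.30045 = 0.60090 ≈ 0.6009.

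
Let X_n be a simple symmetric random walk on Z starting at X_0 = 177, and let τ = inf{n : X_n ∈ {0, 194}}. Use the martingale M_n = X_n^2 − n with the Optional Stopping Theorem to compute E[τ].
E[τ] = 3009

M_n = X_n^2 − n is a martingale (since E[X_{n+1}^2 | F_n] = X_n^2 + 1). By OST (τ has finite mean in a bounded region), E[M_τ] = E[M_0] = X_0^2 − 0 = 177^2 = 31329. Also E[M_τ] = E[X_τ^2] − E[τ]. The walk exits at 0 or 194, with P(hit 194 first) = 177/194, so E[X_τ^2] = 194^2 · 177/194 + 0 = 34338. Thus E[τ] = E[X_τ^2] − E[M_τ] = 34338 − 31329 = 3009 = 177(194 − 177) = 3009.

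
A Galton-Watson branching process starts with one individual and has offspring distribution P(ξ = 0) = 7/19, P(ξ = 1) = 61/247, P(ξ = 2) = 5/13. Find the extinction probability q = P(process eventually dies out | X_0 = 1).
q = 91/95

The pgf is f(s) = 7/19 + 61/247·s + 5/13·s². The extinction probability q is the smallest fixed point of f in [0, 1]. Setting s = f(s):
  5/13·s² + (61/247 − 1)·s + 7/19 = 0
  5/13·s² − (7/19 + 5/13)·s + 7/19 = 0
which factors as (s − 1)·(5/13·s − 7/19) = 0, giving roots s = 1 and s = (7/19)/(5/13) = 91/95.
Mean offspring μ = 61/247 + 2·5/13 = 251/247 > 1 (supercritical), so q < 1. The extinction probability is the smaller root: q = (7/19)/(5/13) = 91/95.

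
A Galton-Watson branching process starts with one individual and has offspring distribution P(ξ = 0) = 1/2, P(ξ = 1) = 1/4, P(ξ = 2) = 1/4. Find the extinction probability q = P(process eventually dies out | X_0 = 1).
q = 1

Mean offspring μ = 0·1/2 + 1·1/4 + 2·1/4 = 3/4 ≤ 1. For μ ≤ 1 with offspring not concentrated at 1, the Galton-Watson process goes extinct almost surely, so q = 1.
(Algebraic check: The pgf is f(s) = 1/2 + 1/4·s + 1/4·s². The extinction probability q is the smallest fixed point of f in [0, 1]. Setting s = f(s):
  1/4·s² + (1/4 − 1)·s + 1/2 = 0
  1/4·s² − (1/2 + 1/4)·s + 1/2 = 0
which factors as (s − 1)·(1/4·s − 1/2) = 0, giving roots s = 1 and s = (1/2)/(1/4) = 2. Since 2 ≥ 1, the smallest root in [0, 1] is s = 1.)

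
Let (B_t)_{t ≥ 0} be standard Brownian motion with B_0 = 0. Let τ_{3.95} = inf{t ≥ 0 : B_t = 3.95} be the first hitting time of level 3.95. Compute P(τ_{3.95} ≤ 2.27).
P(τ_{3.95} ≤ 2.27) = 2(1 − Φ(3.95/√2.27)) = 2(1 − Φ(2.6217)) ≈ 0.0087

By the reflection principle for standard BM, P(τ_b ≤ t) = 2 · P(B_t ≥ b). Since B_t ~ N(0, t), P(B_t ≥ 3.95) = 1 − Φ(3.95/√t) = 1 − Φ(3.95/√2.27) = 1 − Φ(2.6217) ≈ 0.00437. Doubling: P(τ_{3.95} ≤ 2.27) ≈ 2 · 0.00437 = 0.00874 ≈ 0.0087.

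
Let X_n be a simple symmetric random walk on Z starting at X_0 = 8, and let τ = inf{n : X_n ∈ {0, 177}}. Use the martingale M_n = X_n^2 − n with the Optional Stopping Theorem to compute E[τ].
E[τ] = 1352

M_n = X_n^2 − n is a martingale (since E[X_{n+1}^2 | F_n] = X_n^2 + 1). By OST (τ has finite mean in a bounded region), E[M_τ] = E[M_0] = X_0^2 − 0 = 8^2 = 64. Also E[M_τ] = E[X_τ^2] − E[τ]. The walk exits at 0 or 177, with P(hit 177 first) = 8/177, so E[X_τ^2] = 177^2 · 8/177 + 0 = 1416. Thus E[τ] = E[X_τ^2] − E[M_τ] = 1416 − 64 = 1352 = 8(177 − 8) = 1352.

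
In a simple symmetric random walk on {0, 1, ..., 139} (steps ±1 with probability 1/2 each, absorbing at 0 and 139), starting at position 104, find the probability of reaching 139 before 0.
P(hit 139 before 0) = 104/139

Let u_k = P(hit 139 before 0 | start at k). Then u_0 = 0, u_139 = 1, and u_k = u_{k-1}/2 + u_{k+1}/2 for 1 ≤ k ≤ 138. This harmonic recurrence is solved by u_k = k/139, giving u_104 = 104/139.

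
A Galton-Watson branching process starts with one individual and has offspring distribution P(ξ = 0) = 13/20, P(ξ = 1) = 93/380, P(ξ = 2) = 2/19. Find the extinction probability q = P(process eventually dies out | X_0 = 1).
q = 1

Mean offspring μ = 0·13/20 + 1·93/380 + 2·2/19 = 173/380 ≤ 1. For μ ≤ 1 with offspring not concentrated at 1, the Galton-Watson process goes extinct almost surely, so q = 1.
(Algebraic check: The pgf is f(s) = 13/20 + 93/380·s + 2/19·s². The extinction probability q is the smallest fixed point of f in [0, 1]. Setting s = f(s):
  2/19·s² + (93/380 − 1)·s + 13/20 = 0
  2/19·s² − (13/20 + 2/19)·s + 13/20 = 0
which factors as (s − 1)·(2/19·s − 13/20) = 0, giving roots s = 1 and s = (13/20)/(2/19) = 247/40. Since 247/40 ≥ 1, the smallest root in [0, 1] is s = 1.)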